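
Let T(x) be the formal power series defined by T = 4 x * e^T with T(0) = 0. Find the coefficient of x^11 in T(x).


Apply the Lagrange inversion formula: if T = 4 x * phi(T) with phi(t) = e^t, then
[x^n] T = 4^n * (1/n) [t^(n-1)] phi(t)^n = 4^n * (1/n) [t^(n-1)] e^(n t) = 4^n * (1/n) * n^(n-1) / (n-1)! = 4^n * n^(n-1) / n!.
When c = 1 this is the Cayley count of rooted labeled trees on n vertices, divided by n!.
For n = 11: 4^11 * 11^10 / 11! = 4194304 * 25937424601/39916800 = 38632614969344/14175.

38632614969344/14175


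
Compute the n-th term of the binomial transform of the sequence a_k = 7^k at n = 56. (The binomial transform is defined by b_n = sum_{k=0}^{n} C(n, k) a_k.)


With a_k = 7^k, b_n = sum_{k=0}^{n} C(n, k) 7^k = (1 + 7)^n by the binomial theorem.
For n = 56: (1 + 7)^56 = 8^56 = 374144419156711147060143317175368453031918731001856.

374144419156711147060143317175368453031918731001856


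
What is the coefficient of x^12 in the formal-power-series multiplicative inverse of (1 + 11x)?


The inverse is 1/(1 + 11x). Apply the geometric identity 1/(1 - y) = sum_{k>=0} y^k with y = -11x:
1/(1 + 11x) = sum_{k>=0} (-11)^k x^k.
So the coefficient of x^12 is (-11)^12 = 3138428376721.

3138428376721


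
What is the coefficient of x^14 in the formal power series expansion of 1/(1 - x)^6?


The expansion 1/(1 - x)^r = sum_{k>=0} C(k + r - 1, r - 1) x^k follows from the multiset / negative-binomial theorem (or from repeated differentiation of the geometric series).
For r = 6 and k = 14:
C(19, 5) = 121645100408832000 / (120 * 87178291200) = 11628.

11628


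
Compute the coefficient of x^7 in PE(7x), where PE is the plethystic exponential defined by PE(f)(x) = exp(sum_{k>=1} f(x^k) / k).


With f(x) = 7x, the exponent is sum_{k>=1} 7 x^k / k = 7 * (-ln(1 - x)). Exponentiating:
PE(7x) = exp(-7 ln(1 - x)) = 1/(1 - x)^7.
By the negative binomial expansion, [x^n] 1/(1 - x)^7 = C(n + 6, 6).
For n = 7: C(13, 6) = 1716.

1716


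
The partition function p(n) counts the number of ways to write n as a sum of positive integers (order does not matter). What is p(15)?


Using the generating function prod_{k>=1} 1/(1-x^k), we compute p(15).
By dynamic programming over parts 1 through 15:
p(15) = 176

176


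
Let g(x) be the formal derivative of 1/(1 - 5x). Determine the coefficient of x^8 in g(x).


Differentiate termwise: d/dx sum_{k>=0} 5^k x^k = sum_{k>=1} k 5^k x^(k-1) = sum_{j>=0} (j+1) 5^(j+1) x^j.
Equivalently, d/dx [1/(1 - 5x)] = 5/(1 - 5x)^2.
For j = 8: 9 * 5^9 = 9 * 1953125 = 17578125.

17578125


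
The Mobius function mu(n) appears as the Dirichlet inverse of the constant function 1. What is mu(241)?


241 = 241 (all distinct primes).
mu(241) = (-1)^1 = -1

-1


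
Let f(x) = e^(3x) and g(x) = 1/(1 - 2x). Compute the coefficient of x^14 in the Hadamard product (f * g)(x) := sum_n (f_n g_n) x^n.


Expanding: f_k = 3^k/k! (from e^(3x)) and g_k = 2^k (from 1/(1 - 2x)). So the Hadamard coefficient (f * g)_k = 3^k 2^k / k! = (6)^k / k!.
For k = 14: 6^14/14! = 78364164096/87178291200 = 157464/175175.

157464/175175


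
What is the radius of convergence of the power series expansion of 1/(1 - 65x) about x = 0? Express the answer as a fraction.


Expanding 1/(1 - 65x) = sum_{k>=0} 65^k x^k, the series converges when |65x| < 1, i.e., |x| < 1/65.
So the radius of convergence is 1/65 = 1/65.

1/65


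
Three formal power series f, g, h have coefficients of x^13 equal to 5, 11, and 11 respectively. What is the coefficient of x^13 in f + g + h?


Series addition is componentwise:
5 + 11 + 11
= 27

27


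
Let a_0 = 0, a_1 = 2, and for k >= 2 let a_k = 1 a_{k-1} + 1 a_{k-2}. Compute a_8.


Iterating the recurrence forward:
a_0 = 0
a_1 = 2
a_2 = 1*2 + 1*0 = 2
a_3 = 1*2 + 1*2 = 4
a_4 = 1*4 + 1*2 = 6
a_5 = 1*6 + 1*4 = 10
a_6 = 1*10 + 1*6 = 16
a_7 = 1*16 + 1*10 = 26
a_8 = 1*26 + 1*16 = 42
So a_8 = 42.

42


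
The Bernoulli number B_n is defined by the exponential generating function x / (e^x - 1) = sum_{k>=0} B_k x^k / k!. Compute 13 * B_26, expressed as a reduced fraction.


Bernoulli numbers can also be computed recursively via B_0 = 1 and sum_{j=0}^{m} C(m+1, j) B_j = 0 for m >= 1. Odd-index Bernoulli numbers vanish for k >= 3.
Computing B_26 = 8553103/6, so 13 * B_26 = 13 * 8553103/6 = 111190339/6.

111190339/6


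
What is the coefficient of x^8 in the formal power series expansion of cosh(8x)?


The Maclaurin series is cosh(t) = sum_{m>=0} t^(2m) / (2m)!, so substituting t = 8x, only even powers of x are nonzero, with coefficient of x^(2m) equal to 8^(2m) / (2m)!.
For x^8 the coefficient is 8^8/8! = 16777216/40320 = 131072/315.

131072/315


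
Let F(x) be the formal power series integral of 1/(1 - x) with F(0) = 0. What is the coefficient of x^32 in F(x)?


1/(1 - x) = sum_{k>=0} x^k. Integrating termwise and using F(0) = 0 gives
F(x) = sum_{k>=0} x^(k+1) / (k+1) = sum_{m>=1} x^m / m = -ln(1 - x).
So the coefficient of x^32 is 1/32 = 1/32.

1/32


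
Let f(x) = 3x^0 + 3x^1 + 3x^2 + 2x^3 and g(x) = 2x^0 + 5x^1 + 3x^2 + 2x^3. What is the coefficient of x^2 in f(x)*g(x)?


Cauchy product at x^2:
3*3 + 3*5 + 3*2
= 30

30


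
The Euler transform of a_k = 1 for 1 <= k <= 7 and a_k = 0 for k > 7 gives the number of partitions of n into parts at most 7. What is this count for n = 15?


Partitions of 15 into parts at most 7:
Using generating function (1-x)^(-1)(1-x^2)^(-1)...(1-x^7)^(-1),
the coefficient of x^15 = 131

131


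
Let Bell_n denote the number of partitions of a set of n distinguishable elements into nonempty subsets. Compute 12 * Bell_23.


Bell_23 can be computed from the Bell triangle or from Dobinski's identity Bell_n = (1/e) * sum_{k>=0} k^n / k!.
Computing Bell_23 = 44152005855084346.
Then 12 * 44152005855084346 = 529824070261012152.

529824070261012152


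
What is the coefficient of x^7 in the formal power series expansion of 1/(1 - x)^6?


The negative binomial / multiset identity is
1/(1 - x)^r = sum_{k>=0} C(k + r - 1, r - 1) x^k.
Here r = 6 and k = 7, so the coefficient is
C(7 + 5, 5) = C(12, 5)
= 792

792


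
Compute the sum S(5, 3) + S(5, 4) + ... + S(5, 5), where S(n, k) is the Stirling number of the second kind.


By definition, S(n, k) counts partitions of an n-set into exactly k nonempty blocks.
Computing row n = 5 for k = 3..5:
S(5, k): 25, 10, 1
Sum = 36.

36


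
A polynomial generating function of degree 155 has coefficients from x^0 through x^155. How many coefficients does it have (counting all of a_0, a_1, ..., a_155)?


A polynomial of degree 155 takes the form a_0 + a_1 x + ... + a_155 x^155.
The number of coefficients is 155 + 1 = 156.

156


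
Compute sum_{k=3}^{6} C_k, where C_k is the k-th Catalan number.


C_3 through C_6: 5, 14, 42, 132
Sum = 5 + 14 + 42 + 132
= 193

193


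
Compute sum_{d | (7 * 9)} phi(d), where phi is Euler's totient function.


First, 7 * 9 = 63. One classical identity is sum_{d | n} phi(d) = n (each k in [1, n] has a unique gcd with n, and among the k's with gcd(k, n) = n/d there are phi(d) of them). So the sum equals 63. We also verify directly:
Divisors of 63: 1, 3, 7, 9, 21, 63.
phi values: 1, 2, 6, 6, 12, 36.
Sum = 63.

63


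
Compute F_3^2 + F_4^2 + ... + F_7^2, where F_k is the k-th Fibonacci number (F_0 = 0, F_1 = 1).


There is a standard identity sum_{k=0}^{N} F_k^2 = F_N * F_{N+1} (proved inductively from the telescoping relation F_k^2 = F_k F_{k+1} - F_{k-1} F_k). Then
sum_{k=3}^{7} F_k^2 = F_7 F_8 - F_2 F_3.
Computing: F_7 = 13, F_8 = 21, F_2 = 1, F_3 = 2.
Sum = 13 * 21 - 1 * 2 = 271.

271


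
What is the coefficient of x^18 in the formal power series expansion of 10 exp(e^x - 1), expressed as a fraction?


exp(e^x - 1) is the exponential generating function for the Bell numbers Bell_k: exp(e^x - 1) = sum_{k>=0} Bell_k x^k / k!.
So the coefficient of x^18 in 10 exp(e^x - 1) is 10 Bell_18 / 18!.
Computing: Bell_18 = 682076806159 and 18! = 6402373705728000, giving
10 * 682076806159/6402373705728000 = 97439543737/91462481510400.

97439543737/91462481510400


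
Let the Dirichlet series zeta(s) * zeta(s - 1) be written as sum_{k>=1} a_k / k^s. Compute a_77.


Convolution gives a_k = sum_{d | k} d * 1 = sum_{d | k} d = sigma(k), the sum of positive divisors of k.
For k = 77, the divisors are 1, 7, 11, 77, so
sigma(77) = 1 + 7 + 11 + 77 = 96.

96


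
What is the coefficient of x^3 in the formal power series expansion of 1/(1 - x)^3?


The expansion 1/(1 - x)^r = sum_{k>=0} C(k + r - 1, r - 1) x^k follows from the multiset / negative-binomial theorem (or from repeated differentiation of the geometric series).
For r = 3 and k = 3:
C(5, 2) = 120 / (2 * 6) = 10.

10


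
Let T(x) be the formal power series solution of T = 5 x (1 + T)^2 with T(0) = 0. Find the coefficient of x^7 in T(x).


Apply the Lagrange inversion formula: if T = 5 x * phi(T) with phi(t) = (1 + t)^2, then [x^n] T = 5^n * (1/n) [t^(n-1)] phi(t)^n = 5^n * (1/n) [t^(n-1)] (1 + t)^(2n) = 5^n * (1/n) C(2n, n-1).
Using the identity C(2n, n-1) = C(2n, n) * n / (n+1), the unscaled factor equals C(2n, n) / (n+1) = C_n, the n-th Catalan number.
For n = 7: C_7 = C(14, 7) / 8 = 3432/8 = 429.
With the 5^7 = 78125 factor, the coefficient is 78125 * 429 = 33515625.

33515625


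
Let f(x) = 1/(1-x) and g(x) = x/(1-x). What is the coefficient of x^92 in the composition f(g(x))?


First simplify the composition: f(g(x)) = 1/(1 - x/(1-x)) = (1-x)/((1-x) - x) = (1-x)/(1-2x).
Now extract the coefficient. Write (1-x)/(1-2x) = 1/(1-2x) - x/(1-2x).
The coefficient of x^n in 1/(1-2x) is 2^n, and in x/(1-2x) is 2^(n-1) (for n >= 1).
So the coefficient of x^92 is 2^92 - 2^91 = 4951760157141521099596496896 - 2475880078570760549798248448 = 2475880078570760549798248448.

2475880078570760549798248448


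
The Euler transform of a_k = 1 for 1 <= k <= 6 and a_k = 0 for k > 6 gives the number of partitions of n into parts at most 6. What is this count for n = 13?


Partitions of 13 into parts at most 6:
Using generating function (1-x)^(-1)(1-x^2)^(-1)...(1-x^6)^(-1),
the coefficient of x^13 = 71

71


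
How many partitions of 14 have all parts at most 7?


Using the generating function (1-x)^(-1)(1-x^2)^(-1)...(1-x^7)^(-1),
the coefficient of x^14 counts these restricted partitions.
Result = 105

105


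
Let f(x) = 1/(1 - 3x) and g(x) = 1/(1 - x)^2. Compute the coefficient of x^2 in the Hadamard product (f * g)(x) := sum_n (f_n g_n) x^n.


f has coefficients f_k = 3^k. For g = 1/(1 - x)^2 the coefficient is g_k = C(k + 1, 1) = k + 1. The Hadamard coefficient is (f * g)_k = 3^k * (k + 1).
For k = 2: 3^2 * 3 = 9 * 3 = 27.

27


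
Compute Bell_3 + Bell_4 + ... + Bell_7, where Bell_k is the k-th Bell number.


Recall Bell_k counts set partitions of a k-set (with Bell_0 = 1 by convention).
Bell_3 through Bell_7: 5, 15, 52, 203, 877
Sum = 5 + 15 + 52 + 203 + 877 = 1152.

1152


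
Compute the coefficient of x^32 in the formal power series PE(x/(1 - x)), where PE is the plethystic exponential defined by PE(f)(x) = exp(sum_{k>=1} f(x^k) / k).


For f(x) = x/(1 - x) we have
sum_{k>=1} f(x^k) / k = sum_{k>=1} (1/k) * x^k / (1 - x^k) = sum_{k, m >= 1} x^(k m) / k,
which after exponentiating simplifies to
PE(x/(1 - x)) = prod_{k>=1} 1 / (1 - x^k).
This is the generating function for the partition function p(n), so the coefficient of x^32 is p(32).
Computing p(32) by dynamic programming over parts 1, 2, ..., 32: p(32) = 8349.

8349


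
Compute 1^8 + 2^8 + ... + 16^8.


This power sum has a closed form given by Faulhaber's formula
sum_{k=1}^{m} k^p = (1 / (p + 1)) * sum_{j=0}^{p} C(p + 1, j) B_j m^(p + 1 - j),
but for small m direct computation is fastest:
1 + 256 + 6561 + 65536 + 390625 + 1679616 + 5764801 + 16777216 + 43046721 + 100000000 + 214358881 + 429981696 + 815730721 + 1475789056 + 2562890625 + 4294967296 = 9961449608.

9961449608


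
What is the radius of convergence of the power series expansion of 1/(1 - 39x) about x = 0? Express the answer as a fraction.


Expanding 1/(1 - 39x) = sum_{k>=0} 39^k x^k, the series converges when |39x| < 1, i.e., |x| < 1/39.
So the radius of convergence is 1/39 = 1/39.

1/39


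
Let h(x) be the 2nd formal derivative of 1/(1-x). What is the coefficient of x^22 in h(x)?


Differentiating 2 times: d^2/dx^2 [1/(1-x)] = 2!/(1-x)^3.
The expansion 1/(1-x)^3 = sum_{k>=0} C(k+2, 2) x^k, so the coefficient of x^n in 2!/(1-x)^3 is 2! * C(n+2, 2).
For n = 22: 2 * C(24, 2) = 2 * 276 = 552

552


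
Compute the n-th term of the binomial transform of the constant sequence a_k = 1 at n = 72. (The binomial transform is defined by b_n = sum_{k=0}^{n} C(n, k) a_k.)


With a_k = 1 for all k, b_n = sum_{k=0}^{n} C(n, k) = 2^n by the binomial theorem.
For n = 72: 2^72 = 4722366482869645213696.

4722366482869645213696


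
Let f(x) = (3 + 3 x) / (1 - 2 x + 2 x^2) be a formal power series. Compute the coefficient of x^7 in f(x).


Write f(x) = sum_{k>=0} a_k x^k. Multiplying both sides by 1 - 2 x + 2 x^2 gives
(1 - 2 x + 2 x^2) sum_{k>=0} a_k x^k = 3 + 3 x.
Matching coefficients:
 x^0: a_0 = 3
 x^1: a_1 - 2 a_0 = 3  =>  a_1 = 2*3 + 3 = 9
 x^k (k >= 2): a_k = 2 a_{k-1} - 2 a_{k-2}.
Iterating: a_2 = 12, a_3 = 6, a_4 = -12, a_5 = -36, a_6 = -48, a_7 = -24.
So the coefficient of x^7 is -24.

-24


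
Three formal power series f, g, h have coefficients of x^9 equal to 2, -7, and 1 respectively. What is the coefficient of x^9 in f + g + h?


Series addition is componentwise:
2 + -7 + 1
= -4

-4


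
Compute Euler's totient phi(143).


phi(n) counts integers in [1, n] coprime to n. Using the multiplicative formula phi(n) = n * prod_{p | n} (1 - 1/p):
143 = 11 * 13, so
phi(143) = 143 * (1 - 1/11) * (1 - 1/13) = 120.

120


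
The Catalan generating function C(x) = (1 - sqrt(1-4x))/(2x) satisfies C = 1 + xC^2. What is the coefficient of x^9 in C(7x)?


Substituting x -> 7x scales the n-th coefficient by 7^n, so [x^9] C(7x) = 7^9 * C_9.
C_9 = C(2*9, 9)/(10) = 48620/10 = 4862.
So 7^9 * 4862 = 40353607 * 4862 = 196199237234.

196199237234


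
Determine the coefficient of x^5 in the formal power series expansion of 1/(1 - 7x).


The geometric series identity gives 1/(1 - c x) = sum_{k>=0} c^k x^k, so the coefficient of x^k is c^k.
Here c = 7 and k = 5.
Computing: 7^5 = 16807

16807


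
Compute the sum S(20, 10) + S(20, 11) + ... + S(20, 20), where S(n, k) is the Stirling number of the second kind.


By definition, S(n, k) counts partitions of an n-set into exactly k nonempty blocks.
Computing row n = 20 for k = 10..20:
S(20, k): 5917584964655, 1900842429486, 411016633391, 61068660380, 6302524580, 452329200, 22350954, 741285, 15675, 190, 1
Sum = 8297290649797.

8297290649797


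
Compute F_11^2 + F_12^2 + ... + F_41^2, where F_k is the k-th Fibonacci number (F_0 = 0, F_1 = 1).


There is a standard identity sum_{k=0}^{N} F_k^2 = F_N * F_{N+1} (proved inductively from the telescoping relation F_k^2 = F_k F_{k+1} - F_{k-1} F_k). Then
sum_{k=11}^{41} F_k^2 = F_41 F_42 - F_10 F_11.
Computing: F_41 = 165580141, F_42 = 267914296, F_10 = 55, F_11 = 89.
Sum = 165580141 * 267914296 - 55 * 89 = 44361286907590841.

44361286907590841


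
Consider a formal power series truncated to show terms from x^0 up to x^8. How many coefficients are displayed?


From x^0 to x^8 inclusive, the count is 8 - 0 + 1 = 9.

9


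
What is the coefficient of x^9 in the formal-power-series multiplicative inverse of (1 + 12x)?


The inverse is 1/(1 + 12x). Apply the geometric identity 1/(1 - y) = sum_{k>=0} y^k with y = -12x:
1/(1 + 12x) = sum_{k>=0} (-12)^k x^k.
So the coefficient of x^9 is (-12)^9 = -5159780352.

-5159780352


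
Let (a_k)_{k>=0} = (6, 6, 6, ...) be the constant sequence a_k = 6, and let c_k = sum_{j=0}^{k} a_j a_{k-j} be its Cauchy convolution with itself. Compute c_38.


Since a_j = 6 for all j >= 0, the convolution sum becomes
c_k = sum_{j=0}^{k} 6 * 6 = 36 * (k + 1).
Equivalently, the generating function of (a_k) is 6/(1 - x) and its square is 36/(1 - x)^2 = sum_{k>=0} 36(k + 1) x^k.
For k = 38: 36 * 39 = 1404.

1404


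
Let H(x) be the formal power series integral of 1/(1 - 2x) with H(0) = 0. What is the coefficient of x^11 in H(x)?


1/(1 - 2x) = sum_{k>=0} 2^k x^k. Integrating termwise with H(0) = 0:
H(x) = sum_{k>=0} 2^k x^(k+1) / (k+1) = sum_{m>=1} 2^(m-1) x^m / m.
For m = 11: 2^10/11 = 1024/11 = 1024/11.

1024/11


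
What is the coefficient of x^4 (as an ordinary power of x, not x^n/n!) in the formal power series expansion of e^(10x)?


The exponential series is e^y = sum_{k>=0} y^k / k!. Substituting y = 10x gives
e^(10x) = sum_{k>=0} 10^k x^k / k!.
So the coefficient of x^n is a^n/n! with a = 10, n = 4:
10^4 / 4! = 10000/24 = 1250/3

1250/3


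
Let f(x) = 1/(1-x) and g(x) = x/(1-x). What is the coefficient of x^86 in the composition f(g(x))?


First simplify the composition: f(g(x)) = 1/(1 - x/(1-x)) = (1-x)/((1-x) - x) = (1-x)/(1-2x).
Now extract the coefficient. Write (1-x)/(1-2x) = 1/(1-2x) - x/(1-2x).
The coefficient of x^n in 1/(1-2x) is 2^n, and in x/(1-2x) is 2^(n-1) (for n >= 1).
So the coefficient of x^86 is 2^86 - 2^85 = 77371252455336267181195264 - 38685626227668133590597632 = 38685626227668133590597632.

38685626227668133590597632


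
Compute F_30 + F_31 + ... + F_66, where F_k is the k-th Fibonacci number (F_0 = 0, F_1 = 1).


Use the identity sum_{k=0}^{N} F_k = F_{N+2} - 1 (which follows from F_{k+2} - F_{k+1} = F_k). Then
sum_{k=30}^{66} F_k = (F_{68} - 1) - (F_{31} - 1) = F_{68} - F_{31}.
Computing: F_{68} = 72723460248141, F_{31} = 1346269, so
Sum = 72723460248141 - 1346269 = 72723458901872.

72723458901872


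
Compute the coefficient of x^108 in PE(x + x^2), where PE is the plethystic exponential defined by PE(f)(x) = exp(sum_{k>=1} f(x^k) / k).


With f(x) = x + x^2, the exponent is sum_{k>=1} (x^k + x^(2k)) / k = -ln(1 - x) - ln(1 - x^2). Exponentiating:
PE(x + x^2) = 1 / ((1 - x)(1 - x^2)).
This is the generating function for partitions of n into parts of size 1 or 2. The number of 2's can be any j in 0..54, and the rest are 1's, so
[x^108] = floor(108/2) + 1 = 55.

55


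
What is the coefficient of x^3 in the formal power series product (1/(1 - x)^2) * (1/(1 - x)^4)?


Combine the factors: (1/(1 - x)^2) * (1/(1 - x)^4) = 1/(1 - x)^6.
Then use 1/(1 - x)^r = sum_{k>=0} C(k + r - 1, r - 1) x^k with r = 6 and k = 3:
C(8, 5) = 56.

56


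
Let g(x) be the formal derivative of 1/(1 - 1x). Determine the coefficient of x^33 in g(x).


Differentiate termwise: d/dx sum_{k>=0} 1^k x^k = sum_{k>=1} k 1^k x^(k-1) = sum_{j>=0} (j+1) 1^(j+1) x^j.
Equivalently, d/dx [1/(1 - 1x)] = 1/(1 - 1x)^2.
For j = 33: 34 * 1^34 = 34 * 1 = 34.

34


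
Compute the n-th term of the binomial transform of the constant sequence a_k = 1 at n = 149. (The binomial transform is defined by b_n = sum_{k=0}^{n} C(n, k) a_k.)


With a_k = 1 for all k, b_n = sum_{k=0}^{n} C(n, k) = 2^n by the binomial theorem.
For n = 149: 2^149 = 713623846352979940529142984724747568191373312.

713623846352979940529142984724747568191373312


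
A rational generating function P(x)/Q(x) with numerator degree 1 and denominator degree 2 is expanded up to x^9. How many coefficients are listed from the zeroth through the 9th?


Expanding up to x^9 gives the coefficients for x^0, x^1, ..., x^9.
That is 9 + 1 = 10 coefficients in total.

10


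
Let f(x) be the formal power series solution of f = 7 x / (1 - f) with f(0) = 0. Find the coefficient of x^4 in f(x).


Apply Lagrange inversion: f = 7 x * phi(f) with phi(t) = 1/(1 - t), so
[x^n] f = 7^n * (1/n) [t^(n-1)] phi(t)^n = 7^n * (1/n) [t^(n-1)] (1 - t)^(-n) = 7^n * (1/n) C(2n - 2, n - 1) = 7^n * C_{n-1}.
For n = 4: C_3 = C(6, 3) / 4 = 20/4 = 5.
With the 7^4 = 2401 factor, the coefficient is 2401 * 5 = 12005.

12005


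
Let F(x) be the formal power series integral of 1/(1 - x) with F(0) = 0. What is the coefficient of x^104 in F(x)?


1/(1 - x) = sum_{k>=0} x^k. Integrating termwise and using F(0) = 0 gives
F(x) = sum_{k>=0} x^(k+1) / (k+1) = sum_{m>=1} x^m / m = -ln(1 - x).
So the coefficient of x^104 is 1/104 = 1/104.

1/104


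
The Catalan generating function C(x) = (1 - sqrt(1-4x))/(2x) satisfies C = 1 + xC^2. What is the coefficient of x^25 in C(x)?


Substituting x -> x scales the n-th coefficient by 1, so [x^25] C(x) = C_25.
C_25 = C(2*25, 25)/(26) = 126410606437752/26 = 4861946401452.
= 4861946401452.

4861946401452


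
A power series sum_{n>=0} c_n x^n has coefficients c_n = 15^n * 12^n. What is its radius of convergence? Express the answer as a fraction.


By the root test (Cauchy-Hadamard), the radius is R = 1 / limsup_n |c_n|^(1/n).
Here |c_n|^(1/n) = (15^n * 12^n)^(1/n) = 15 * 12 = 180 for all n.
So R = 1/180 = 1/180.

1/180


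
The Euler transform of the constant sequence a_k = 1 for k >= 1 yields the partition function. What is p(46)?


The Euler transform converts the sequence a_k = 1 into the number of integer partitions.
Using the recurrence or dynamic programming:
p(46) = 105558

105558


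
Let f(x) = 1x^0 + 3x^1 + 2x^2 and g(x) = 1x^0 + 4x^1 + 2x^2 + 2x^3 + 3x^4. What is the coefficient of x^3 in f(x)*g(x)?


Cauchy product at x^3:
1*2 + 3*2 + 2*4
= 16

16


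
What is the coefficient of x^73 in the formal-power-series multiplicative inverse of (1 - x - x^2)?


Let the inverse be f(x) = sum_{k>=0} a_k x^k. From f(x) * (1 - x - x^2) = 1 and matching coefficients:
 x^0: a_0 = 1.
 x^1: a_1 - a_0 = 0, so a_1 = 1.
 x^k (k >= 2): a_k - a_{k-1} - a_{k-2} = 0, i.e. a_k = a_{k-1} + a_{k-2}.
This is the Fibonacci-type recurrence shifted so that a_0 = a_1 = 1.
Iterating: a_0=1, a_1=1, a_2=2, a_3=3, a_4=5, a_5=8, a_6=13, a_7=21, a_8=34, a_9=55, ...
a_73 = 1304969544928657.

1304969544928657


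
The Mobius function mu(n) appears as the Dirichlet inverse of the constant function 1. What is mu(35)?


35 = 5 * 7 (all distinct primes).
mu(35) = (-1)^2 = 1

1


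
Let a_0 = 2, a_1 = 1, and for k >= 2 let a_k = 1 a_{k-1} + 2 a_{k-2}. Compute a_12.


Iterating the recurrence forward:
a_0 = 2
a_1 = 1
a_2 = 1*1 + 2*2 = 5
a_3 = 1*5 + 2*1 = 7
a_4 = 1*7 + 2*5 = 17
a_5 = 1*17 + 2*7 = 31
a_6 = 1*31 + 2*17 = 65
a_7 = 1*65 + 2*31 = 127
a_8 = 1*127 + 2*65 = 257
a_9 = 1*257 + 2*127 = 511
a_10 = 1*511 + 2*257 = 1025
a_11 = 1*1025 + 2*511 = 2047
a_12 = 1*2047 + 2*1025 = 4097
So a_12 = 4097.

4097


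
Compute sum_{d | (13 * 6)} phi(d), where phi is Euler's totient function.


First, 13 * 6 = 78. One classical identity is sum_{d | n} phi(d) = n (each k in [1, n] has a unique gcd with n, and among the k's with gcd(k, n) = n/d there are phi(d) of them). So the sum equals 78. We also verify directly:
Divisors of 78: 1, 2, 3, 6, 13, 26, 39, 78.
phi values: 1, 1, 2, 2, 12, 12, 24, 24.
Sum = 78.

78


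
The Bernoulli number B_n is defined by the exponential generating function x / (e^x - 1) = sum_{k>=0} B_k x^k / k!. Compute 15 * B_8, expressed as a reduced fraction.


Bernoulli numbers can also be computed recursively via B_0 = 1 and sum_{j=0}^{m} C(m+1, j) B_j = 0 for m >= 1. Odd-index Bernoulli numbers vanish for k >= 3.
Computing B_8 = -1/30, so 15 * B_8 = 15 * -1/30 = -1/2.

-1/2


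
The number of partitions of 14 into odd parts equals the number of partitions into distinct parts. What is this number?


Computing partitions of 14 into odd parts (1, 3, 5, ...):
Using the generating function prod_{k>=0} 1/(1-x^(2k+1)),
the count is 22

22


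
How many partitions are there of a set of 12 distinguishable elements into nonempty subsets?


Bell_12 can be computed from the Bell triangle or from Dobinski's identity Bell_n = (1/e) * sum_{k>=0} k^n / k!.
Computing Bell_12 = 4213597.

4213597


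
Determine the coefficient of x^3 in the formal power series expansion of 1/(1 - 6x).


The geometric series identity gives 1/(1 - c x) = sum_{k>=0} c^k x^k, so the coefficient of x^k is c^k.
Here c = 6 and k = 3.
Computing: 6^3 = 216

216


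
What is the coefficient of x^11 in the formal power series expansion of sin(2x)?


The Maclaurin series is sin(t) = sum_{k>=0} (-1)^k t^(2k+1) / (2k+1)!, so substituting t = 2x, only odd powers of x are nonzero, with coefficient of x^(2k+1) equal to (-1)^k 2^(2k+1) / (2k+1)!.
Write 11 = 2*5 + 1, giving the coefficient (-1)^5 * 2^11 / 11! = -2048/39916800 = -8/155925.

-8/155925


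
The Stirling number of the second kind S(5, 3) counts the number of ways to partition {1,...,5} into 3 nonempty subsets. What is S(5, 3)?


Using the explicit formula S(n,k) = (1/k!) sum_{j=0}^{k} (-1)^(k-j) C(k,j) j^n:
S(5, 3) = 25
Equivalently, S(n,k) is n! times the coefficient of x^n in the EGF (e^x - 1)^k / k!.

25


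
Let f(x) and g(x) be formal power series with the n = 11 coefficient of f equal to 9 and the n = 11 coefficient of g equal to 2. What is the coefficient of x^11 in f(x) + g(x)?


Addition of formal power series is termwise.
The coefficient of x^11 in f + g = 9 + 2
= 11

11


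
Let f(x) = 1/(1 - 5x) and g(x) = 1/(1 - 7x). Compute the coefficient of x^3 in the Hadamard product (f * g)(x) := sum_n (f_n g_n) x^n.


f has coefficients f_k = 5^k and g has coefficients g_k = 7^k, so the Hadamard product has coefficient (f*g)_k = 5^k * 7^k = 35^k.
For k = 3: 35^3 = 42875.

42875


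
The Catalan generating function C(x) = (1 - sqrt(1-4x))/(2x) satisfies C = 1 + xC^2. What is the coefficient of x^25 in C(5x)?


Substituting x -> 5x scales the n-th coefficient by 5^n, so [x^25] C(5x) = 5^25 * C_25.
C_25 = C(2*25, 25)/(26) = 126410606437752/26 = 4861946401452.
So 5^25 * 4861946401452 = 298023223876953125 * 4861946401452 = 1448972940877676010131835937500.

1448972940877676010131835937500


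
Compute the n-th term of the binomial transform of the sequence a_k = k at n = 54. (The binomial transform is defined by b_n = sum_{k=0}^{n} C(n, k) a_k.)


With a_k = k, b_n = sum_{k=0}^{n} C(n, k) k. Using k * C(n, k) = n * C(n-1, k-1) gives b_n = n * sum_{k>=1} C(n-1, k-1) = n * 2^(n-1).
For n = 54: 54 * 2^53 = 54 * 9007199254740992 = 486388759756013568.

486388759756013568


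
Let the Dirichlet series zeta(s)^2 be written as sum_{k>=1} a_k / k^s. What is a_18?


The Dirichlet convolution of the constant function 1 with itself gives (1 * 1)(k) = sum_{d | k} 1 = d(k), the number of positive divisors of k.
Since zeta(s) = sum_{k>=1} 1/k^s, we have zeta(s)^2 = sum_{k>=1} d(k)/k^s, so a_k = d(k).
For k = 18: the divisors are 1, 2, 3, 6, 9, 18.
Count = 6.

6


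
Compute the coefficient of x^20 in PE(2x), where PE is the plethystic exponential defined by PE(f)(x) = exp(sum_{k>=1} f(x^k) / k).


With f(x) = 2x, the exponent is sum_{k>=1} 2 x^k / k = 2 * (-ln(1 - x)). Exponentiating:
PE(2x) = exp(-2 ln(1 - x)) = 1/(1 - x)^2.
By the negative binomial expansion, [x^n] 1/(1 - x)^2 = C(n + 1, 1).
For n = 20: C(21, 1) = 21.

21


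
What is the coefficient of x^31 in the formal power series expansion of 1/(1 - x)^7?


The negative binomial / multiset identity is
1/(1 - x)^r = sum_{k>=0} C(k + r - 1, r - 1) x^k.
Here r = 7 and k = 31, so the coefficient is
C(31 + 6, 6) = C(37, 6)
= 2324784

2324784


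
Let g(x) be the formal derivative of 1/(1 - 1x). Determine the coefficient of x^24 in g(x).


Differentiate termwise: d/dx sum_{k>=0} 1^k x^k = sum_{k>=1} k 1^k x^(k-1) = sum_{j>=0} (j+1) 1^(j+1) x^j.
Equivalently, d/dx [1/(1 - 1x)] = 1/(1 - 1x)^2.
For j = 24: 25 * 1^25 = 25 * 1 = 25.

25


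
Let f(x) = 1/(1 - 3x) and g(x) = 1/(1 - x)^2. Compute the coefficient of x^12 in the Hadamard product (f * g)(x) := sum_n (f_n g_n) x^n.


f has coefficients f_k = 3^k. For g = 1/(1 - x)^2 the coefficient is g_k = C(k + 1, 1) = k + 1. The Hadamard coefficient is (f * g)_k = 3^k * (k + 1).
For k = 12: 3^12 * 13 = 531441 * 13 = 6908733.

6908733


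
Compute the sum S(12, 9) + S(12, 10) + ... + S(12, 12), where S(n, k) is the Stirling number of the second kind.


By definition, S(n, k) counts partitions of an n-set into exactly k nonempty blocks.
Computing row n = 12 for k = 9..12:
S(12, k): 22275, 1705, 66, 1
Sum = 24047.

24047


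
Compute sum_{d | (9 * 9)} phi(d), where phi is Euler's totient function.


First, 9 * 9 = 81. One classical identity is sum_{d | n} phi(d) = n (each k in [1, n] has a unique gcd with n, and among the k's with gcd(k, n) = n/d there are phi(d) of them). So the sum equals 81. We also verify directly:
Divisors of 81: 1, 3, 9, 27, 81.
phi values: 1, 2, 6, 18, 54.
Sum = 81.

81


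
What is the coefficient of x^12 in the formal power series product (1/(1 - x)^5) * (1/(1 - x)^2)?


Combine the factors: (1/(1 - x)^5) * (1/(1 - x)^2) = 1/(1 - x)^7.
Then use 1/(1 - x)^r = sum_{k>=0} C(k + r - 1, r - 1) x^k with r = 7 and k = 12:
C(18, 6) = 18564.

18564


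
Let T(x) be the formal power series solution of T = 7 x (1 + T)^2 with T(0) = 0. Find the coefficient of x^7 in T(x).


Apply the Lagrange inversion formula: if T = 7 x * phi(T) with phi(t) = (1 + t)^2, then [x^n] T = 7^n * (1/n) [t^(n-1)] phi(t)^n = 7^n * (1/n) [t^(n-1)] (1 + t)^(2n) = 7^n * (1/n) C(2n, n-1).
Using the identity C(2n, n-1) = C(2n, n) * n / (n+1), the unscaled factor equals C(2n, n) / (n+1) = C_n, the n-th Catalan number.
For n = 7: C_7 = C(14, 7) / 8 = 3432/8 = 429.
With the 7^7 = 823543 factor, the coefficient is 823543 * 429 = 353299947.

353299947


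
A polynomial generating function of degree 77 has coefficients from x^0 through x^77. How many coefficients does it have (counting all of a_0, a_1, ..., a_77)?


A polynomial of degree 77 takes the form a_0 + a_1 x + ... + a_77 x^77.
The number of coefficients is 77 + 1 = 78.

78


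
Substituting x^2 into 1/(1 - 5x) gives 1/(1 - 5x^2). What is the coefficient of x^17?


Since 1/(1 - 5x^2) only has even powers of x,
the coefficient of x^17 (odd) is 0.

0


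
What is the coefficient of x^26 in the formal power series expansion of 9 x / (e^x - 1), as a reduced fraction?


The exponential generating function for Bernoulli numbers is
x / (e^x - 1) = sum_{k>=0} B_k x^k / k!.
So the coefficient of x^26 in 9 x / (e^x - 1) is 9 B_26 / 26!.
Computing: B_26 = 8553103/6, 26! = 403291461126605635584000000, giving
9 * 8553103/6 / 403291461126605635584000000 = 657931/20681613391107981312000000.

657931/20681613391107981312000000


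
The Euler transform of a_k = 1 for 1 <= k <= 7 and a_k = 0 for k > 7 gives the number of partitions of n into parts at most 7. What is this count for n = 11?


Partitions of 11 into parts at most 7:
Using generating function (1-x)^(-1)(1-x^2)^(-1)...(1-x^7)^(-1),
the coefficient of x^11 = 49

49


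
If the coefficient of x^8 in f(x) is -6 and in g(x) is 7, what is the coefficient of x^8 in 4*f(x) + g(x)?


Scalar multiplication scales coefficients: 4 * -6 = -24.
Then add the g coefficient: -24 + 7
= -17

-17


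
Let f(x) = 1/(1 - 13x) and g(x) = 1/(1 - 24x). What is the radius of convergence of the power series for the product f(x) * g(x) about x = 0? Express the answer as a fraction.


The radius of 1/(1 - 13x) is 1/13 (nearest singularity at x = 1/13), and the radius of 1/(1 - 24x) is 1/24.
The product f(x)*g(x) = 1/((1 - 13x)(1 - 24x)) has singularities at both 1/13 and 1/24, so its radius of convergence is the distance to the nearest one:
min(1/13, 1/24) = 1/24.

1/24


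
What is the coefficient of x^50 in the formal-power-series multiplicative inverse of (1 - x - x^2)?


Let the inverse be f(x) = sum_{k>=0} a_k x^k. From f(x) * (1 - x - x^2) = 1 and matching coefficients:
 x^0: a_0 = 1.
 x^1: a_1 - a_0 = 0, so a_1 = 1.
 x^k (k >= 2): a_k - a_{k-1} - a_{k-2} = 0, i.e. a_k = a_{k-1} + a_{k-2}.
This is the Fibonacci-type recurrence shifted so that a_0 = a_1 = 1.
Iterating: a_0=1, a_1=1, a_2=2, a_3=3, a_4=5, a_5=8, a_6=13, a_7=21, a_8=34, a_9=55, ...
a_50 = 20365011074.

20365011074


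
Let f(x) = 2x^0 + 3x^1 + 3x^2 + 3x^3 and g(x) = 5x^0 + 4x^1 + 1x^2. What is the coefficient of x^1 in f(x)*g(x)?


Cauchy product at x^1:
2*4 + 3*5
= 23

23


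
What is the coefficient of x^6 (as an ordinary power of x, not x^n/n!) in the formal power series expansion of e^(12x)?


The exponential series is e^y = sum_{k>=0} y^k / k!. Substituting y = 12x gives
e^(12x) = sum_{k>=0} 12^k x^k / k!.
So the coefficient of x^n is a^n/n! with a = 12, n = 6:
12^6 / 6! = 2985984/720 = 20736/5

20736/5


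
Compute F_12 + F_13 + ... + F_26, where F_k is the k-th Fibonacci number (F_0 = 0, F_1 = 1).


Use the identity sum_{k=0}^{N} F_k = F_{N+2} - 1 (which follows from F_{k+2} - F_{k+1} = F_k). Then
sum_{k=12}^{26} F_k = (F_{28} - 1) - (F_{13} - 1) = F_{28} - F_{13}.
Computing: F_{28} = 317811, F_{13} = 233, so
Sum = 317811 - 233 = 317578.

317578


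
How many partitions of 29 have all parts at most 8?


Using the generating function (1-x)^(-1)(1-x^2)^(-1)...(1-x^8)^(-1),
the coefficient of x^29 counts these restricted partitions.
Result = 2104

2104


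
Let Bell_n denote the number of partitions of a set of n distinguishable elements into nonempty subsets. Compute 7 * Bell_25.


Bell_25 can be computed from the Bell triangle or from Dobinski's identity Bell_n = (1/e) * sum_{k>=0} k^n / k!.
Computing Bell_25 = 4638590332229999353.
Then 7 * 4638590332229999353 = 32470132325609995471.

32470132325609995471


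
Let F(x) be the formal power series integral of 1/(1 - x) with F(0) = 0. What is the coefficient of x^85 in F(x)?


1/(1 - x) = sum_{k>=0} x^k. Integrating termwise and using F(0) = 0 gives
F(x) = sum_{k>=0} x^(k+1) / (k+1) = sum_{m>=1} x^m / m = -ln(1 - x).
So the coefficient of x^85 is 1/85 = 1/85.

1/85


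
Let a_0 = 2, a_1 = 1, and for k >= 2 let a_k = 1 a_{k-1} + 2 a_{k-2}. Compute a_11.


Iterating the recurrence forward:
a_0 = 2
a_1 = 1
a_2 = 1*1 + 2*2 = 5
a_3 = 1*5 + 2*1 = 7
a_4 = 1*7 + 2*5 = 17
a_5 = 1*17 + 2*7 = 31
a_6 = 1*31 + 2*17 = 65
a_7 = 1*65 + 2*31 = 127
a_8 = 1*127 + 2*65 = 257
a_9 = 1*257 + 2*127 = 511
a_10 = 1*511 + 2*257 = 1025
a_11 = 1*1025 + 2*511 = 2047
So a_11 = 2047.

2047


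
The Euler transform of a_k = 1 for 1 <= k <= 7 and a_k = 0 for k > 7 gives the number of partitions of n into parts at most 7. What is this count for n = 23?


Partitions of 23 into parts at most 7:
Using generating function (1-x)^(-1)(1-x^2)^(-1)...(1-x^7)^(-1),
the coefficient of x^23 = 618

618


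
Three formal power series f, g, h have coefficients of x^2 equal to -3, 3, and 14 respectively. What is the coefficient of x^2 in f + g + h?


Series addition is componentwise:
-3 + 3 + 14
= 14

14


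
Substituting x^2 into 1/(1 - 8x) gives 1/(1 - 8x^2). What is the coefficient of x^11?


Since 1/(1 - 8x^2) only has even powers of x,
the coefficient of x^11 (odd) is 0.

0


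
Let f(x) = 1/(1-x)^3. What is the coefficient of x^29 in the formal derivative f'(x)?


Differentiate: d/dx [ 1/(1-x)^r ] = r / (1-x)^(r+1).
Here r = 3, so f'(x) = 3 / (1-x)^4.
The expansion of 1/(1-x)^(r+1) has coefficient of x^n equal to C(n+r, r).
So the coefficient of x^29 in f'(x) is
3 * C(32, 3) = 3 * 4960 = 14880

14880


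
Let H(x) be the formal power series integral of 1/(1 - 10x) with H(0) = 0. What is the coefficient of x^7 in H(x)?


1/(1 - 10x) = sum_{k>=0} 10^k x^k. Integrating termwise with H(0) = 0:
H(x) = sum_{k>=0} 10^k x^(k+1) / (k+1) = sum_{m>=1} 10^(m-1) x^m / m.
For m = 7: 10^6/7 = 1000000/7 = 1000000/7.

1000000/7


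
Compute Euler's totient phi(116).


phi(n) counts integers in [1, n] coprime to n. Using the multiplicative formula phi(n) = n * prod_{p | n} (1 - 1/p):
116 = 2^2 * 29, so
phi(116) = 116 * (1 - 1/2) * (1 - 1/29) = 56.

56


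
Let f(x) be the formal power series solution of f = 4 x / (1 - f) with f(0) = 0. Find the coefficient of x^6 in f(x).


Apply Lagrange inversion: f = 4 x * phi(f) with phi(t) = 1/(1 - t), so
[x^n] f = 4^n * (1/n) [t^(n-1)] phi(t)^n = 4^n * (1/n) [t^(n-1)] (1 - t)^(-n) = 4^n * (1/n) C(2n - 2, n - 1) = 4^n * C_{n-1}.
For n = 6: C_5 = C(10, 5) / 6 = 252/6 = 42.
With the 4^6 = 4096 factor, the coefficient is 4096 * 42 = 172032.

172032


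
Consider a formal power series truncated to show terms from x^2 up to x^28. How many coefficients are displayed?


From x^2 to x^28 inclusive, the count is 28 - 2 + 1 = 27.

27


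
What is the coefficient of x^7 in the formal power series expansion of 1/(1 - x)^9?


The negative binomial / multiset identity is
1/(1 - x)^r = sum_{k>=0} C(k + r - 1, r - 1) x^k.
Here r = 9 and k = 7, so the coefficient is
C(7 + 8, 8) = C(15, 8)
= 6435

6435


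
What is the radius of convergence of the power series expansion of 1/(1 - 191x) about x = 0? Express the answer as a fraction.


Expanding 1/(1 - 191x) = sum_{k>=0} 191^k x^k, the series converges when |191x| < 1, i.e., |x| < 1/191.
So the radius of convergence is 1/191 = 1/191.

1/191


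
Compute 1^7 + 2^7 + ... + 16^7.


This power sum has a closed form given by Faulhaber's formula
sum_{k=1}^{m} k^p = (1 / (p + 1)) * sum_{j=0}^{p} C(p + 1, j) B_j m^(p + 1 - j),
but for small m direct computation is fastest:
1 + 128 + 2187 + 16384 + 78125 + 279936 + 823543 + 2097152 + 4782969 + 10000000 + 19487171 + 35831808 + 62748517 + 105413504 + 170859375 + 268435456 = 680856256.

680856256


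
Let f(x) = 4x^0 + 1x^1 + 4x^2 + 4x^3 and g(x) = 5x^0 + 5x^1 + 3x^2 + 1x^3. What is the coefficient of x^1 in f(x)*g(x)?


Cauchy product at x^1:
4*5 + 1*5
= 25

25


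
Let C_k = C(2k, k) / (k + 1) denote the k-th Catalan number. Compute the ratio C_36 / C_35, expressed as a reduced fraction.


Using C_k = (2k)! / (k! (k+1)!), the ratio C_{k+1}/C_k simplifies to
C_{k+1}/C_k = [(2k+2)! / ((k+1)! (k+2)!)] * [k! (k+1)! / (2k)!]
 = (2k+2)(2k+1) / ((k+1)(k+2)) = 2(2k+1) / (k+2).
For k = 35: 2(2*35 + 1) / (35 + 2) = 142/37 = 142/37.

142/37


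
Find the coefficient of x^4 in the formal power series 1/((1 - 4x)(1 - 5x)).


By partial fractions or Cauchy convolution:
The coefficient equals sum_{k=0}^{4} 4^k * 5^(4-k).
= 2101

2101


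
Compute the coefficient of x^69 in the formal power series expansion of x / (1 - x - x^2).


Let f(x) = sum_{k>=0} a_k x^k. Multiplying f(x) * (1 - x - x^2) = x and matching coefficients gives a_0 = 0, a_1 = 1, and a_k = a_{k-1} + a_{k-2} for k >= 2. These are the Fibonacci numbers F_k.
Iterating from F_0 = 0, F_1 = 1:
F_0=0, F_1=1, F_2=1, F_3=2, F_4=3, F_5=5, F_6=8, F_7=13, F_8=21, F_9=34, ...
F_69 = 117669030460994.

117669030460994


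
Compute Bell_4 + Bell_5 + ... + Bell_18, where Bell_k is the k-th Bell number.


Recall Bell_k counts set partitions of a k-set (with Bell_0 = 1 by convention).
Bell_4 through Bell_18: 15, 52, 203, 877, 4140, 21147, 115975, 678570, 4213597, 27644437, 190899322, 1382958545, 10480142147, 82864869804, 682076806159
Sum = 15 + 52 + 203 + 877 + 4140 + 21147 + 115975 + 678570 + 4213597 + 27644437 + 190899322 + 1382958545 + 10480142147 + 82864869804 + 682076806159 = 777028354990.

777028354990


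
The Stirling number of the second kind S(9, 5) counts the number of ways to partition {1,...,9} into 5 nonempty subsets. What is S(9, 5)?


Using the explicit formula S(n,k) = (1/k!) sum_{j=0}^{k} (-1)^(k-j) C(k,j) j^n:
S(9, 5) = 6951
Equivalently, S(n,k) is n! times the coefficient of x^n in the EGF (e^x - 1)^k / k!.

6951


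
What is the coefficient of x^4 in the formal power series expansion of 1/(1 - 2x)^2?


The general identity 1/(1 - c x)^r = sum_{k>=0} c^k C(k + r - 1, r - 1) x^k follows by substituting y = c x into 1/(1 - y)^r = sum_{k>=0} C(k + r - 1, r - 1) y^k.
For c = 2, r = 2, k = 4:
2^4 * C(5, 1) = 16 * 5 = 80.

80


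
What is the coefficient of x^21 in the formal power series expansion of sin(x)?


The Maclaurin series is sin(t) = sum_{k>=0} (-1)^k t^(2k+1) / (2k+1)!, so substituting t = x, only odd powers of x are nonzero, with coefficient of x^(2k+1) equal to (-1)^k / (2k+1)!.
Write 21 = 2*10 + 1, giving the coefficient (-1)^10 / 21! = 1/51090942171709440000 = 1/51090942171709440000.

1/51090942171709440000
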